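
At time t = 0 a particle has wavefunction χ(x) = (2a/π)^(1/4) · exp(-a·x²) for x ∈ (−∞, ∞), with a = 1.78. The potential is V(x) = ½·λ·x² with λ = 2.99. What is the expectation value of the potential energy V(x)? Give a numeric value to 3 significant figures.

0.210

⟨V⟩ = ∫ V(x)·|χ|² dx.
Gaussian moments: ∫x^(2j)·e^(−2ax²) dx = (2j−1)!!/(4a)^j · √(π/(2a)), odd powers integrate to 0; here √(π/(2a)) = 0.93940.
⟨V⟩ = 0.20997.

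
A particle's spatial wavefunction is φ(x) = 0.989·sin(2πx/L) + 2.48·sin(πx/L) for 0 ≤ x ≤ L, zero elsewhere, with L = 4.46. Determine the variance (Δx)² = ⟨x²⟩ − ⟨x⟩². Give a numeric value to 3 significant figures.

0.448

Compute ⟨x⟩ and ⟨x²⟩ separately, then (Δx)² = ⟨x²⟩ − ⟨x⟩².
On 0 ≤ x ≤ L (j ≠ l): ∫sin²(jπx/L) dx = L/2, ∫sin(jπx/L)·sin(lπx/L) dx = 0; diagonal moments ∫x·sin²(jπx/L) dx = L²/4, ∫x²·sin²(jπx/L) dx = L³·(1/6 − 1/(4j²π²)); cross terms ∫x·sin(jπx/L)·sin(lπx/L) dx = 0 for j + l even and −4jlL²/(π²(j² − l²)²) for j + l odd, ∫x²·sin(jπx/L)·sin(lπx/L) dx = (−1)^(j+l)·4jlL³/(π²(j² − l²)²); higher powers the same way via product-to-sum and parts.
Normalization: ∫|φ|² dx = 15.897.
⟨x⟩ = 1.6772 and ⟨x²⟩ = 3.2609.
(Δx)² = 3.2609 − (1.6772)² = 0.44800.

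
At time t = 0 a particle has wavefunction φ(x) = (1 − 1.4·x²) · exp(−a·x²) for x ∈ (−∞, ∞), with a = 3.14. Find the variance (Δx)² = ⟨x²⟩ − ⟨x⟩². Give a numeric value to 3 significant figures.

Compute ⟨x⟩ and ⟨x²⟩ separately, then (Δx)² = ⟨x²⟩ − ⟨x⟩².
Expand each integrand as polynomial × e^(−2ax²) and use ∫x^(2j)·e^(−2ax²) dx = (2j−1)!!/(4a)^j · √(π/(2a)), odd powers → 0; here √(π/(2a)) = 0.70729.
Normalization: ∫|φ|² dx = 0.57597.
⟨x⟩ = 0.0000 and ⟨x²⟩ = 0.050603.
(Δx)² = 0.050603 − (0.0000)² = 0.050603.

0.0506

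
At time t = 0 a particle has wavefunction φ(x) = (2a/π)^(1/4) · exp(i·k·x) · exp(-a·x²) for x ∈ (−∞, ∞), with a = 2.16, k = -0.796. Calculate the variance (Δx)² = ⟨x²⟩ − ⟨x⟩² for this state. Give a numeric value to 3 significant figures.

0.116

Compute ⟨x⟩ and ⟨x²⟩ separately, then (Δx)² = ⟨x²⟩ − ⟨x⟩².
Gaussian moments: ∫x^(2j)·e^(−2ax²) dx = (2j−1)!!/(4a)^j · √(π/(2a)), odd powers integrate to 0; here √(π/(2a)) = 0.85277.
⟨x⟩ = 0.0000 and ⟨x²⟩ = 0.11574.
(Δx)² = 0.11574 − (0.0000)² = 0.11574.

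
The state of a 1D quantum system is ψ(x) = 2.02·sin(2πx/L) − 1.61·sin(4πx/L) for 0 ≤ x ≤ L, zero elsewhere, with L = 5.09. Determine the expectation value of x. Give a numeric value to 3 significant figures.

⟨x⟩ = ∫ x·|ψ|² dx / ∫|ψ|² dx (integrals over the domain).
On 0 ≤ x ≤ L (j ≠ l): ∫sin²(jπx/L) dx = L/2, ∫sin(jπx/L)·sin(lπx/L) dx = 0; diagonal moments ∫x·sin²(jπx/L) dx = L²/4, ∫x²·sin²(jπx/L) dx = L³·(1/6 − 1/(4j²π²)); cross terms ∫x·sin(jπx/L)·sin(lπx/L) dx = 0 for j + l even and −4jlL²/(π²(j² − l²)²) for j + l odd, ∫x²·sin(jπx/L)·sin(lπx/L) dx = (−1)^(j+l)·4jlL³/(π²(j² − l²)²); higher powers the same way via product-to-sum and parts.
State is unnormalized: ∫|ψ|² dx = 16.982, and ∫ψ*·x·ψ dx = 43.218, so ⟨x⟩ = 43.218 / 16.982.
⟨x⟩ = 2.5450.

2.55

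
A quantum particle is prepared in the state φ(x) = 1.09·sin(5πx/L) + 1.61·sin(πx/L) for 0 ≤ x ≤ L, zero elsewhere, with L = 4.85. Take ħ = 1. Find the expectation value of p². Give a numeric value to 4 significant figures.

p² φ = −ħ² d²φ/dx²; ⟨p²⟩ = −ħ² ∫ φ*·φ'' dx / ∫|φ|² dx.
d²/dx² sin(jπx/L) = −(jπ/L)²·sin(jπx/L); on 0 ≤ x ≤ L, ∫sin²(jπx/L) dx = L/2 and ∫sin(jπx/L)·sin(lπx/L) dx = 0 for j ≠ l, so only diagonal terms survive in ∫|φ|² and ∫φ·φ″; ∫φ·φ′ dx = [φ²/2] between the walls = 0.
State is unnormalized: ∫|φ|² dx = 9.1670, and ∫φ*·(−ħ² φ'') dx = 32.859, so ⟨p²⟩ = 32.859 / 9.1670.
⟨p²⟩ = 3.5845.

3.585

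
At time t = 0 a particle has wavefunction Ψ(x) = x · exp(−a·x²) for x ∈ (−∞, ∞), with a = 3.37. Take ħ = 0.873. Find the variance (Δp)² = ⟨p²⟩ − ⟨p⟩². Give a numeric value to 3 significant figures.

7.71

Compute ⟨p⟩ and ⟨p²⟩ separately; (Δp)² = ⟨p²⟩ − ⟨p⟩².
Expand each integrand as polynomial × e^(−2ax²) and use ∫x^(2j)·e^(−2ax²) dx = (2j−1)!!/(4a)^j · √(π/(2a)), odd powers → 0; here √(π/(2a)) = 0.68272. Differentiate with the product rule, d/dx e^(−ax²) = −2ax·e^(−ax²).
Normalization: ∫|Ψ|² dx = 0.050647.
⟨p⟩ = 0.0000 and ⟨p²⟩ = 7.7051.
(Δp)² = 7.7051 − (0.0000)² = 7.7051.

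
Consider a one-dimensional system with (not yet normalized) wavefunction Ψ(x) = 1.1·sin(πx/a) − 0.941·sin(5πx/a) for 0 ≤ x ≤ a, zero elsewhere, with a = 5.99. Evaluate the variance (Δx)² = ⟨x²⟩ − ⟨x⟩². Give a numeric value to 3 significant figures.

Compute ⟨x⟩ and ⟨x²⟩ separately, then (Δx)² = ⟨x²⟩ − ⟨x⟩².
On 0 ≤ x ≤ a (j ≠ l): ∫sin²(jπx/a) dx = a/2, ∫sin(jπx/a)·sin(lπx/a) dx = 0; diagonal moments ∫x·sin²(jπx/a) dx = a²/4, ∫x²·sin²(jπx/a) dx = a³·(1/6 − 1/(4j²π²)); cross terms ∫x·sin(jπx/a)·sin(lπx/a) dx = 0 for j + l even and −4jla²/(π²(j² − l²)²) for j + l odd, ∫x²·sin(jπx/a)·sin(lπx/a) dx = (−1)^(j+l)·4jla³/(π²(j² − l²)²); higher powers the same way via product-to-sum and parts.
Normalization: ∫|Ψ|² dx = 6.2760.
⟨x⟩ = 2.9950 and ⟨x²⟩ = 10.630.
(Δx)² = 10.630 − (2.9950)² = 1.6603.

1.66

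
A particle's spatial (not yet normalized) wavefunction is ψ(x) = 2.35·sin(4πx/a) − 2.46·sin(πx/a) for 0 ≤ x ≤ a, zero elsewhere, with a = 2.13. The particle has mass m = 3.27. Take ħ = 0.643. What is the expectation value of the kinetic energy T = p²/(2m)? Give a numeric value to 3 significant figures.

T = −(ħ²/2m) d²/dx², so ⟨T⟩ = −(ħ²/2m) ∫ ψ*·ψ'' dx / ∫|ψ|² dx; with m = 3.27.
d²/dx² sin(jπx/a) = −(jπ/a)²·sin(jπx/a); on 0 ≤ x ≤ a, ∫sin²(jπx/a) dx = a/2 and ∫sin(jπx/a)·sin(lπx/a) dx = 0 for j ≠ l, so only diagonal terms survive in ∫|ψ|² and ∫ψ·ψ″; ∫ψ·ψ′ dx = [ψ²/2] between the walls = 0.
State is unnormalized: ∫|ψ|² dx = 12.326, and ∫ψ*·(−ħ²/2m · ψ'') dx = 13.828, so ⟨T⟩ = 13.828 / 12.326.
⟨T⟩ = 1.1218.

1.12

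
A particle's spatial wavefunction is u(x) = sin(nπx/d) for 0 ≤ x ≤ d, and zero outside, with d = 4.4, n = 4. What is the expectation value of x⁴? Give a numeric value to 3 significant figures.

⟨x⁴⟩ = ∫ x⁴·|u|² dx / ∫|u|² dx (integrals over the domain).
With sin²θ = (1 − cos2θ)/2 on 0 ≤ x ≤ d: ∫sin²(nπx/d) dx = d/2, ∫x·sin²(nπx/d) dx = d²/4, ∫x²·sin²(nπx/d) dx = d³·(1/6 − 1/(4n²π²)); higher powers xᵏ the same way, integrating xᵏ·cos(2nπx/d) by parts.
State is unnormalized: ∫|u|² dx = 2.2000, and ∫u*·x⁴·u dx = 159.74, so ⟨x⁴⟩ = 159.74 / 2.2000.
⟨x⁴⟩ = 72.611.

72.6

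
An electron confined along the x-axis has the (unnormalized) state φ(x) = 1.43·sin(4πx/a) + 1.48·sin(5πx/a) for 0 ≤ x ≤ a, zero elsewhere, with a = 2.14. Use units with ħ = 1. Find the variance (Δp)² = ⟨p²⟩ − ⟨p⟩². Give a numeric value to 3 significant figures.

Compute ⟨p⟩ and ⟨p²⟩ separately; (Δp)² = ⟨p²⟩ − ⟨p⟩².
d²/dx² sin(jπx/a) = −(jπ/a)²·sin(jπx/a); on 0 ≤ x ≤ a, ∫sin²(jπx/a) dx = a/2 and ∫sin(jπx/a)·sin(lπx/a) dx = 0 for j ≠ l, so only diagonal terms survive in ∫|φ|² and ∫φ·φ″; ∫φ·φ′ dx = [φ²/2] between the walls = 0.
Normalization: ∫|φ|² dx = 4.5318.
⟨p⟩ = 0.0000 and ⟨p²⟩ = 44.513.
(Δp)² = 44.513 − (0.0000)² = 44.513.

44.5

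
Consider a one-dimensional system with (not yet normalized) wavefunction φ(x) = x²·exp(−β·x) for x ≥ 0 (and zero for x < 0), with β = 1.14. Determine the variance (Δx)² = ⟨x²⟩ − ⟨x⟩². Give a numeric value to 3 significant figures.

Compute ⟨x⟩ and ⟨x²⟩ separately, then (Δx)² = ⟨x²⟩ − ⟨x⟩².
Every integrand reduces to terms xʲ·e^(−2βx) on [0, ∞); use ∫₀^∞ xʲ·e^(−2βx) dx = j!/(2β)^(j+1).
Normalization: ∫|φ|² dx = 0.38953.
⟨x⟩ = 2.1930 and ⟨x²⟩ = 5.7710.
(Δx)² = 5.7710 − (2.1930)² = 0.96183.

0.962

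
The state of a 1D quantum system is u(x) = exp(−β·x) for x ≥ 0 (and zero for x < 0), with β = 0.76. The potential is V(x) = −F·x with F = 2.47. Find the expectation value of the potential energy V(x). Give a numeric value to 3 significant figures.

⟨V⟩ = ∫ V(x)·|u|² dx / ∫|u|² dx.
Every integrand reduces to terms xʲ·e^(−2βx) on [0, ∞); use ∫₀^∞ xʲ·e^(−2βx) dx = j!/(2β)^(j+1).
State is unnormalized: ∫|u|² dx = 0.65789, and ∫u*·V(x)·u dx = -1.0691, so ⟨V⟩ = -1.0691 / 0.65789.
⟨V⟩ = -1.6250.

-1.63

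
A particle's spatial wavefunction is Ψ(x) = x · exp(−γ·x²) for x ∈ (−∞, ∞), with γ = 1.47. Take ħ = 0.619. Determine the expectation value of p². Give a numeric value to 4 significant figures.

1.690

p² Ψ = −ħ² d²Ψ/dx²; ⟨p²⟩ = −ħ² ∫ Ψ*·Ψ'' dx / ∫|Ψ|² dx.
Expand each integrand as polynomial × e^(−2γx²) and use ∫x^(2j)·e^(−2γx²) dx = (2j−1)!!/(4γ)^j · √(π/(2γ)), odd powers → 0; here √(π/(2γ)) = 1.0337. Differentiate with the product rule, d/dx e^(−γx²) = −2γx·e^(−γx²).
State is unnormalized: ∫|Ψ|² dx = 0.17580, and ∫Ψ*·(−ħ² Ψ'') dx = 0.29706, so ⟨p²⟩ = 0.29706 / 0.17580.
⟨p²⟩ = 1.6897.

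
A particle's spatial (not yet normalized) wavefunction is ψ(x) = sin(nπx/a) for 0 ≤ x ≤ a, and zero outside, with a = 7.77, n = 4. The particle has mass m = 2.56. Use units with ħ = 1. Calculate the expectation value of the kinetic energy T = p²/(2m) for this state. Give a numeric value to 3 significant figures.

T = −(ħ²/2m) d²/dx², so ⟨T⟩ = −(ħ²/2m) ∫ ψ*·ψ'' dx / ∫|ψ|² dx; with m = 2.56.
d/dx sin(nπx/a) = (nπ/a)·cos(nπx/a) and d²/dx² sin(nπx/a) = −(nπ/a)²·sin(nπx/a); on 0 ≤ x ≤ a, ∫sin²(nπx/a) dx = a/2 and ∫sin(nπx/a)·cos(nπx/a) dx = 0.
State is unnormalized: ∫|ψ|² dx = 3.8850, and ∫ψ*·(−ħ²/2m · ψ'') dx = 1.9847, so ⟨T⟩ = 1.9847 / 3.8850.
⟨T⟩ = 0.51087.

0.511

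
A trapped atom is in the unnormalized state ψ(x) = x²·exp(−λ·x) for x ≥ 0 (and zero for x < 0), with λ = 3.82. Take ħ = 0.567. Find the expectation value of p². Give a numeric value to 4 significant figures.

p² ψ = −ħ² d²ψ/dx²; ⟨p²⟩ = −ħ² ∫ ψ*·ψ'' dx / ∫|ψ|² dx.
Differentiate x²·exp(−λ·x) with the product rule; every integrand then reduces to terms xʲ·e^(−2λx) on [0, ∞), with ∫₀^∞ xʲ·e^(−2λx) dx = j!/(2λ)^(j+1).
State is unnormalized: ∫|ψ|² dx = 0.00092203, and ∫ψ*·(−ħ² ψ'') dx = 0.0014418, so ⟨p²⟩ = 0.0014418 / 0.00092203.
⟨p²⟩ = 1.5638.

1.564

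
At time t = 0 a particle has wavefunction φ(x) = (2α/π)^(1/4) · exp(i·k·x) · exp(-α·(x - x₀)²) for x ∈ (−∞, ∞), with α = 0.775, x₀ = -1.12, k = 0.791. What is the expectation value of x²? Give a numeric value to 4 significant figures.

⟨x²⟩ = ∫ x²·|φ|² dx (integrals over the domain).
Gaussian moments (u = x − x₀): ∫u^(2j)·e^(−2αu²) du = (2j−1)!!/(4α)^j · √(π/(2α)), odd powers integrate to 0; here √(π/(2α)) = 1.4237.
⟨x²⟩ = 1.5770.

1.577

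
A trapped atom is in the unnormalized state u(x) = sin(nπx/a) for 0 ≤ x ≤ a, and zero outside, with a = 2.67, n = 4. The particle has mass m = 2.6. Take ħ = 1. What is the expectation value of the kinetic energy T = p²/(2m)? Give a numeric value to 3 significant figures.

T = −(ħ²/2m) d²/dx², so ⟨T⟩ = −(ħ²/2m) ∫ u*·u'' dx / ∫|u|² dx; with m = 2.6.
d/dx sin(nπx/a) = (nπ/a)·cos(nπx/a) and d²/dx² sin(nπx/a) = −(nπ/a)²·sin(nπx/a); on 0 ≤ x ≤ a, ∫sin²(nπx/a) dx = a/2 and ∫sin(nπx/a)·cos(nπx/a) dx = 0.
State is unnormalized: ∫|u|² dx = 1.3350, and ∫u*·(−ħ²/2m · u'') dx = 5.6869, so ⟨T⟩ = 5.6869 / 1.3350.
⟨T⟩ = 4.2598.

4.26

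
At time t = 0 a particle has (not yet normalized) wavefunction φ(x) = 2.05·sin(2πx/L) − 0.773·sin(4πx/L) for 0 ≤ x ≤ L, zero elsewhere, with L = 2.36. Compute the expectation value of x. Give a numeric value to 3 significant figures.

1.18

⟨x⟩ = ∫ x·|φ|² dx / ∫|φ|² dx (integrals over the domain).
On 0 ≤ x ≤ L (j ≠ l): ∫sin²(jπx/L) dx = L/2, ∫sin(jπx/L)·sin(lπx/L) dx = 0; diagonal moments ∫x·sin²(jπx/L) dx = L²/4, ∫x²·sin²(jπx/L) dx = L³·(1/6 − 1/(4j²π²)); cross terms ∫x·sin(jπx/L)·sin(lπx/L) dx = 0 for j + l even and −4jlL²/(π²(j² − l²)²) for j + l odd, ∫x²·sin(jπx/L)·sin(lπx/L) dx = (−1)^(j+l)·4jlL³/(π²(j² − l²)²); higher powers the same way via product-to-sum and parts.
State is unnormalized: ∫|φ|² dx = 5.6640, and ∫φ*·x·φ dx = 6.6836, so ⟨x⟩ = 6.6836 / 5.6640.
⟨x⟩ = 1.1800.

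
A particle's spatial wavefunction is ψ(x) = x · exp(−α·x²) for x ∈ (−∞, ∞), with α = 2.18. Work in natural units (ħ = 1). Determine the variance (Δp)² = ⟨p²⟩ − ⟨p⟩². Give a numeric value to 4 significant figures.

6.540

Compute ⟨p⟩ and ⟨p²⟩ separately; (Δp)² = ⟨p²⟩ − ⟨p⟩².
Expand each integrand as polynomial × e^(−2αx²) and use ∫x^(2j)·e^(−2αx²) dx = (2j−1)!!/(4α)^j · √(π/(2α)), odd powers → 0; here √(π/(2α)) = 0.84885. Differentiate with the product rule, d/dx e^(−αx²) = −2αx·e^(−αx²).
Normalization: ∫|ψ|² dx = 0.097345.
⟨p⟩ = 0.0000 and ⟨p²⟩ = 6.5400.
(Δp)² = 6.5400 − (0.0000)² = 6.5400.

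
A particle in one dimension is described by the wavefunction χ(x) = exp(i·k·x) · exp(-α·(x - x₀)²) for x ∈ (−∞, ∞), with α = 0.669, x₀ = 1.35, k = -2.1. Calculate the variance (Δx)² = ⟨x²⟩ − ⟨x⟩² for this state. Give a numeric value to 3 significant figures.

Compute ⟨x⟩ and ⟨x²⟩ separately, then (Δx)² = ⟨x²⟩ − ⟨x⟩².
Gaussian moments (u = x − x₀): ∫u^(2j)·e^(−2αu²) du = (2j−1)!!/(4α)^j · √(π/(2α)), odd powers integrate to 0; here √(π/(2α)) = 1.5323.
Normalization: ∫|χ|² dx = 1.5323.
⟨x⟩ = 1.3500 and ⟨x²⟩ = 2.1962.
(Δx)² = 2.1962 − (1.3500)² = 0.37369.

0.374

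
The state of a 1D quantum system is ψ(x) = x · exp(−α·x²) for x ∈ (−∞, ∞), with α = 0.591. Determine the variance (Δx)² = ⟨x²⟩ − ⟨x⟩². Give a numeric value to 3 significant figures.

Compute ⟨x⟩ and ⟨x²⟩ separately, then (Δx)² = ⟨x²⟩ − ⟨x⟩².
Expand each integrand as polynomial × e^(−2αx²) and use ∫x^(2j)·e^(−2αx²) dx = (2j−1)!!/(4α)^j · √(π/(2α)), odd powers → 0; here √(π/(2α)) = 1.6303.
Normalization: ∫|ψ|² dx = 0.68963.
⟨x⟩ = 0.0000 and ⟨x²⟩ = 1.2690.
(Δx)² = 1.2690 − (0.0000)² = 1.2690.

1.27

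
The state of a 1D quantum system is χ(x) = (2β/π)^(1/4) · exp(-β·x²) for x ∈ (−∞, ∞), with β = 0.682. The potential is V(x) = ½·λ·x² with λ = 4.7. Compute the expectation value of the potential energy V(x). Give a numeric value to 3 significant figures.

⟨V⟩ = ∫ V(x)·|χ|² dx.
Gaussian moments: ∫x^(2j)·e^(−2βx²) dx = (2j−1)!!/(4β)^j · √(π/(2β)), odd powers integrate to 0; here √(π/(2β)) = 1.5176.
⟨V⟩ = 0.86144.

0.861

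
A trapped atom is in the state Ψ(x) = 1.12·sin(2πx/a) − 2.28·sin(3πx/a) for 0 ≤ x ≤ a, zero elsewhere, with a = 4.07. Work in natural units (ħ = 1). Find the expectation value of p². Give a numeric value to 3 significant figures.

p² Ψ = −ħ² d²Ψ/dx²; ⟨p²⟩ = −ħ² ∫ Ψ*·Ψ'' dx / ∫|Ψ|² dx.
d²/dx² sin(jπx/a) = −(jπ/a)²·sin(jπx/a); on 0 ≤ x ≤ a, ∫sin²(jπx/a) dx = a/2 and ∫sin(jπx/a)·sin(lπx/a) dx = 0 for j ≠ l, so only diagonal terms survive in ∫|Ψ|² and ∫Ψ·Ψ″; ∫Ψ·Ψ′ dx = [Ψ²/2] between the walls = 0.
State is unnormalized: ∫|Ψ|² dx = 13.131, and ∫Ψ*·(−ħ² Ψ'') dx = 62.810, so ⟨p²⟩ = 62.810 / 13.131.
⟨p²⟩ = 4.7832.

4.78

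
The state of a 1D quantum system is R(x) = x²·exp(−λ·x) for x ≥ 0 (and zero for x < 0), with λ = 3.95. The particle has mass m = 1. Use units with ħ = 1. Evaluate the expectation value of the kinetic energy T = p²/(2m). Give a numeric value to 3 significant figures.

2.60

T = −(ħ²/2m) d²/dx², so ⟨T⟩ = −(ħ²/2m) ∫ R*·R'' dx / ∫|R|² dx; with m = 1.
Differentiate x²·exp(−λ·x) with the product rule; every integrand then reduces to terms xʲ·e^(−2λx) on [0, ∞), with ∫₀^∞ xʲ·e^(−2λx) dx = j!/(2λ)^(j+1).
State is unnormalized: ∫|R|² dx = 0.00077997, and ∫R*·(−ħ²/2m · R'') dx = 0.0020282, so ⟨T⟩ = 0.0020282 / 0.00077997.
⟨T⟩ = 2.6004.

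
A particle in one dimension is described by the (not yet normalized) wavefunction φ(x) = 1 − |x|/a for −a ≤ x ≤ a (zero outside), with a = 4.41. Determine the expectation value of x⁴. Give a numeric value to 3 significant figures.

10.8

⟨x⁴⟩ = ∫ x⁴·|φ|² dx / ∫|φ|² dx (integrals over the domain).
φ is even, so ∫ over [−a, a] = 2∫₀ᵃ with φ = 1 − x/a there: ∫₀ᵃ (1 − x/a)² dx = a/3, ∫₀ᵃ x²(1 − x/a)² dx = a³/30, ∫₀ᵃ x⁴(1 − x/a)² dx = a⁵/105.
State is unnormalized: ∫|φ|² dx = 2.9400, and ∫φ*·x⁴·φ dx = 31.771, so ⟨x⁴⟩ = 31.771 / 2.9400.
⟨x⁴⟩ = 10.807.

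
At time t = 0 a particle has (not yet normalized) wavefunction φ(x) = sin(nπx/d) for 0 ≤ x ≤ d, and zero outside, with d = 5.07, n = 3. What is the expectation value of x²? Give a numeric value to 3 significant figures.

8.42

⟨x²⟩ = ∫ x²·|φ|² dx / ∫|φ|² dx (integrals over the domain).
With sin²θ = (1 − cos2θ)/2 on 0 ≤ x ≤ d: ∫sin²(nπx/d) dx = d/2, ∫x·sin²(nπx/d) dx = d²/4, ∫x²·sin²(nπx/d) dx = d³·(1/6 − 1/(4n²π²)); higher powers xᵏ the same way, integrating xᵏ·cos(2nπx/d) by parts.
State is unnormalized: ∫|φ|² dx = 2.5350, and ∫φ*·x²·φ dx = 21.354, so ⟨x²⟩ = 21.354 / 2.5350.
⟨x²⟩ = 8.4236.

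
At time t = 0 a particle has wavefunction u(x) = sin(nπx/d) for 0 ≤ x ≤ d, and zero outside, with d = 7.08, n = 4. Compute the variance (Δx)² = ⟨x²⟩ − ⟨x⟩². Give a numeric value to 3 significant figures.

4.02

Compute ⟨x⟩ and ⟨x²⟩ separately, then (Δx)² = ⟨x²⟩ − ⟨x⟩².
With sin²θ = (1 − cos2θ)/2 on 0 ≤ x ≤ d: ∫sin²(nπx/d) dx = d/2, ∫x·sin²(nπx/d) dx = d²/4, ∫x²·sin²(nπx/d) dx = d³·(1/6 − 1/(4n²π²)); higher powers xᵏ the same way, integrating xᵏ·cos(2nπx/d) by parts.
Normalization: ∫|u|² dx = 3.5400.
⟨x⟩ = 3.5400 and ⟨x²⟩ = 16.550.
(Δx)² = 16.550 − (3.5400)² = 4.0185.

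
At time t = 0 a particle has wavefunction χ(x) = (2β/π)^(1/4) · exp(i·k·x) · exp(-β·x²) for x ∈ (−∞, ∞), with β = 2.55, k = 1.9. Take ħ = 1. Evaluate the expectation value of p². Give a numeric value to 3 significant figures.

6.16

p² χ = −ħ² d²χ/dx²; ⟨p²⟩ = −ħ² ∫ χ*·χ'' dx.
Gaussian moments: ∫x^(2j)·e^(−2βx²) dx = (2j−1)!!/(4β)^j · √(π/(2β)), odd powers integrate to 0; here √(π/(2β)) = 0.78486. Derivatives: χ′ = (ik − 2βx)·χ, χ″ = ((ik − 2βx)² − 2β)·χ; the odd-in-x pieces drop out.
⟨p²⟩ = 6.1600.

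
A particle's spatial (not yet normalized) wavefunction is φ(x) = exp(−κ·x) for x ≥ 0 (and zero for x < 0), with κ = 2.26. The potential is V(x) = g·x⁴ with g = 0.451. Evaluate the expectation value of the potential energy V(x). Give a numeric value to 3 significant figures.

⟨V⟩ = ∫ V(x)·|φ|² dx / ∫|φ|² dx.
Every integrand reduces to terms xʲ·e^(−2κx) on [0, ∞); use ∫₀^∞ xʲ·e^(−2κx) dx = j!/(2κ)^(j+1).
State is unnormalized: ∫|φ|² dx = 0.22124, and ∫φ*·V(x)·φ dx = 0.0057371, so ⟨V⟩ = 0.0057371 / 0.22124.
⟨V⟩ = 0.025932.

0.0259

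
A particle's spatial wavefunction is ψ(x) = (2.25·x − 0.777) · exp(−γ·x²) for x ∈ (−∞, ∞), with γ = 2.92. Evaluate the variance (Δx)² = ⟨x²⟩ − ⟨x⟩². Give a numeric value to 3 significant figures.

0.0739

Compute ⟨x⟩ and ⟨x²⟩ separately, then (Δx)² = ⟨x²⟩ − ⟨x⟩².
Expand each integrand as polynomial × e^(−2γx²) and use ∫x^(2j)·e^(−2γx²) dx = (2j−1)!!/(4γ)^j · √(π/(2γ)), odd powers → 0; here √(π/(2γ)) = 0.73345.
Normalization: ∫|ψ|² dx = 0.76070.
⟨x⟩ = -0.28863 and ⟨x²⟩ = 0.15718.
(Δx)² = 0.15718 − (-0.28863)² = 0.073867.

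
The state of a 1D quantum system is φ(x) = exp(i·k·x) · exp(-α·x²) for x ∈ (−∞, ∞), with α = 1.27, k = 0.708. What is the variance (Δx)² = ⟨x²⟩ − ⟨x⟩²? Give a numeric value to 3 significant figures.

0.197

Compute ⟨x⟩ and ⟨x²⟩ separately, then (Δx)² = ⟨x²⟩ − ⟨x⟩².
Gaussian moments: ∫x^(2j)·e^(−2αx²) dx = (2j−1)!!/(4α)^j · √(π/(2α)), odd powers integrate to 0; here √(π/(2α)) = 1.1121.
Normalization: ∫|φ|² dx = 1.1121.
⟨x⟩ = 0.0000 and ⟨x²⟩ = 0.19685.
(Δx)² = 0.19685 − (0.0000)² = 0.19685.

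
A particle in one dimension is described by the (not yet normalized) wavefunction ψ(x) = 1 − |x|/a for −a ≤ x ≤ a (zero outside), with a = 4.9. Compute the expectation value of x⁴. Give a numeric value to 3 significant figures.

16.5

⟨x⁴⟩ = ∫ x⁴·|ψ|² dx / ∫|ψ|² dx (integrals over the domain).
ψ is even, so ∫ over [−a, a] = 2∫₀ᵃ with ψ = 1 − x/a there: ∫₀ᵃ (1 − x/a)² dx = a/3, ∫₀ᵃ x²(1 − x/a)² dx = a³/30, ∫₀ᵃ x⁴(1 − x/a)² dx = a⁵/105.
State is unnormalized: ∫|ψ|² dx = 3.2667, and ∫ψ*·x⁴·ψ dx = 53.805, so ⟨x⁴⟩ = 53.805 / 3.2667.
⟨x⁴⟩ = 16.471.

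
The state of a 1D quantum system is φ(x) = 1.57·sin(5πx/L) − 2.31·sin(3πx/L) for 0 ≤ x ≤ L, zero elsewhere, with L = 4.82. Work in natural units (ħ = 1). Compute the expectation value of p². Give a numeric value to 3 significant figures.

5.97

p² φ = −ħ² d²φ/dx²; ⟨p²⟩ = −ħ² ∫ φ*·φ'' dx / ∫|φ|² dx.
d²/dx² sin(jπx/L) = −(jπ/L)²·sin(jπx/L); on 0 ≤ x ≤ L, ∫sin²(jπx/L) dx = L/2 and ∫sin(jπx/L)·sin(lπx/L) dx = 0 for j ≠ l, so only diagonal terms survive in ∫|φ|² and ∫φ·φ″; ∫φ·φ′ dx = [φ²/2] between the walls = 0.
State is unnormalized: ∫|φ|² dx = 18.800, and ∫φ*·(−ħ² φ'') dx = 112.26, so ⟨p²⟩ = 112.26 / 18.800.
⟨p²⟩ = 5.9711.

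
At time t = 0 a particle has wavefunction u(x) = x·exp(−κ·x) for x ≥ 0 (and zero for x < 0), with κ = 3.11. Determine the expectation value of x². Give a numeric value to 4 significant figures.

⟨x²⟩ = ∫ x²·|u|² dx / ∫|u|² dx (integrals over the domain).
Every integrand reduces to terms xʲ·e^(−2κx) on [0, ∞); use ∫₀^∞ xʲ·e^(−2κx) dx = j!/(2κ)^(j+1).
State is unnormalized: ∫|u|² dx = 0.0083111, and ∫u*·x²·u dx = 0.0025779, so ⟨x²⟩ = 0.0025779 / 0.0083111.
⟨x²⟩ = 0.31017.

0.3102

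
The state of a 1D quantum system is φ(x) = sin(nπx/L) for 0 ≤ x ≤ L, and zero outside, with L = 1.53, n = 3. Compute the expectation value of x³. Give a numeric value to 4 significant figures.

⟨x³⟩ = ∫ x³·|φ|² dx / ∫|φ|² dx (integrals over the domain).
With sin²θ = (1 − cos2θ)/2 on 0 ≤ x ≤ L: ∫sin²(nπx/L) dx = L/2, ∫x·sin²(nπx/L) dx = L²/4, ∫x²·sin²(nπx/L) dx = L³·(1/6 − 1/(4n²π²)); higher powers xᵏ the same way, integrating xᵏ·cos(2nπx/L) by parts.
State is unnormalized: ∫|φ|² dx = 0.76500, and ∫φ*·x³·φ dx = 0.66184, so ⟨x³⟩ = 0.66184 / 0.76500.
⟨x³⟩ = 0.86515.

0.8652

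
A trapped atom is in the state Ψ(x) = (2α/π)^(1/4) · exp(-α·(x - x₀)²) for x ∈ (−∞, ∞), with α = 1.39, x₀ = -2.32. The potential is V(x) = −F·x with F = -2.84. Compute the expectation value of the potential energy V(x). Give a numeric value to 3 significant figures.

-6.59

⟨V⟩ = ∫ V(x)·|Ψ|² dx.
Gaussian moments (u = x − x₀): ∫u^(2j)·e^(−2αu²) du = (2j−1)!!/(4α)^j · √(π/(2α)), odd powers integrate to 0; here √(π/(2α)) = 1.0630.
⟨V⟩ = -6.5888.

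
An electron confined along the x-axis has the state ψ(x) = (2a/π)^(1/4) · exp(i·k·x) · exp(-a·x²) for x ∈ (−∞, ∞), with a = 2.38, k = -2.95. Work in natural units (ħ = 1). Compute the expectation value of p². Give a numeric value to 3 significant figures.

11.1

p² ψ = −ħ² d²ψ/dx²; ⟨p²⟩ = −ħ² ∫ ψ*·ψ'' dx.
Gaussian moments: ∫x^(2j)·e^(−2ax²) dx = (2j−1)!!/(4a)^j · √(π/(2a)), odd powers integrate to 0; here √(π/(2a)) = 0.81240. Derivatives: ψ′ = (ik − 2ax)·ψ, ψ″ = ((ik − 2ax)² − 2a)·ψ; the odd-in-x pieces drop out.
⟨p²⟩ = 11.083.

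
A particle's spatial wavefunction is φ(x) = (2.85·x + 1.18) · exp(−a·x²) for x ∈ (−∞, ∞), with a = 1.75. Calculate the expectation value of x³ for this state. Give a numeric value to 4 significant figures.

⟨x³⟩ = ∫ x³·|φ|² dx / ∫|φ|² dx (integrals over the domain).
Expand each integrand as polynomial × e^(−2ax²) and use ∫x^(2j)·e^(−2ax²) dx = (2j−1)!!/(4a)^j · √(π/(2a)), odd powers → 0; here √(π/(2a)) = 0.94742.
State is unnormalized: ∫|φ|² dx = 2.4185, and ∫φ*·x³·φ dx = 0.39014, so ⟨x³⟩ = 0.39014 / 2.4185.
⟨x³⟩ = 0.16131.

0.1613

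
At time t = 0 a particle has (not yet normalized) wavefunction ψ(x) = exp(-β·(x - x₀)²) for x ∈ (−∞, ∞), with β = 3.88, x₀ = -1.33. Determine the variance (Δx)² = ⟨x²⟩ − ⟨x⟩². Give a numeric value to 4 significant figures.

0.06443

Compute ⟨x⟩ and ⟨x²⟩ separately, then (Δx)² = ⟨x²⟩ − ⟨x⟩².
Gaussian moments (u = x − x₀): ∫u^(2j)·e^(−2βu²) du = (2j−1)!!/(4β)^j · √(π/(2β)), odd powers integrate to 0; here √(π/(2β)) = 0.63627.
Normalization: ∫|ψ|² dx = 0.63627.
⟨x⟩ = -1.3300 and ⟨x²⟩ = 1.8333.
(Δx)² = 1.8333 − (-1.3300)² = 0.064433.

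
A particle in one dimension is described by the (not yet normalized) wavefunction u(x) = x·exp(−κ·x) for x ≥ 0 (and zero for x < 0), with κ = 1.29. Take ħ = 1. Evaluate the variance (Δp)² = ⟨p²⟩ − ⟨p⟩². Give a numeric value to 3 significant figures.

1.66

Compute ⟨p⟩ and ⟨p²⟩ separately; (Δp)² = ⟨p²⟩ − ⟨p⟩².
Differentiate x·exp(−κ·x) with the product rule; every integrand then reduces to terms xʲ·e^(−2κx) on [0, ∞), with ∫₀^∞ xʲ·e^(−2κx) dx = j!/(2κ)^(j+1).
Normalization: ∫|u|² dx = 0.11646.
⟨p⟩ = 0.0000 and ⟨p²⟩ = 1.6641.
(Δp)² = 1.6641 − (0.0000)² = 1.6641.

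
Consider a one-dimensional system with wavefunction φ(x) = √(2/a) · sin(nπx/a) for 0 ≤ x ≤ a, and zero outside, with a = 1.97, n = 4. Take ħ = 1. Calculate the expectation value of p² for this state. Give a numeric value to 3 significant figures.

p² φ = −ħ² d²φ/dx²; ⟨p²⟩ = −ħ² ∫ φ*·φ'' dx.
d/dx sin(nπx/a) = (nπ/a)·cos(nπx/a) and d²/dx² sin(nπx/a) = −(nπ/a)²·sin(nπx/a); on 0 ≤ x ≤ a, ∫sin²(nπx/a) dx = a/2 and ∫sin(nπx/a)·cos(nπx/a) dx = 0.
⟨p²⟩ = 40.690.

40.7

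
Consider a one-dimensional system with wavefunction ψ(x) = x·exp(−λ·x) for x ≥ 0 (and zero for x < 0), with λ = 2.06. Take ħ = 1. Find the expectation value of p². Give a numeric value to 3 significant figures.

4.24

p² ψ = −ħ² d²ψ/dx²; ⟨p²⟩ = −ħ² ∫ ψ*·ψ'' dx / ∫|ψ|² dx.
Differentiate x·exp(−λ·x) with the product rule; every integrand then reduces to terms xʲ·e^(−2λx) on [0, ∞), with ∫₀^∞ xʲ·e^(−2λx) dx = j!/(2λ)^(j+1).
State is unnormalized: ∫|ψ|² dx = 0.028598, and ∫ψ*·(−ħ² ψ'') dx = 0.12136, so ⟨p²⟩ = 0.12136 / 0.028598.
⟨p²⟩ = 4.2436.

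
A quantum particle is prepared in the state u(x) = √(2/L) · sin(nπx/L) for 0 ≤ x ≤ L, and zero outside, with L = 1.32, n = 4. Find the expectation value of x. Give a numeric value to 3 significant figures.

0.660

⟨x⟩ = ∫ x·|u|² dx (integrals over the domain).
With sin²θ = (1 − cos2θ)/2 on 0 ≤ x ≤ L: ∫sin²(nπx/L) dx = L/2, ∫x·sin²(nπx/L) dx = L²/4, ∫x²·sin²(nπx/L) dx = L³·(1/6 − 1/(4n²π²)); higher powers xᵏ the same way, integrating xᵏ·cos(2nπx/L) by parts.
⟨x⟩ = 0.66000.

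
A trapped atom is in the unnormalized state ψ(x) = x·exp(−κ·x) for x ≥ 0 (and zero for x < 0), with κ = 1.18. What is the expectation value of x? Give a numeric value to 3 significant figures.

1.27

⟨x⟩ = ∫ x·|ψ|² dx / ∫|ψ|² dx (integrals over the domain).
Every integrand reduces to terms xʲ·e^(−2κx) on [0, ∞); use ∫₀^∞ xʲ·e^(−2κx) dx = j!/(2κ)^(j+1).
State is unnormalized: ∫|ψ|² dx = 0.15216, and ∫ψ*·x·ψ dx = 0.19342, so ⟨x⟩ = 0.19342 / 0.15216.
⟨x⟩ = 1.2712.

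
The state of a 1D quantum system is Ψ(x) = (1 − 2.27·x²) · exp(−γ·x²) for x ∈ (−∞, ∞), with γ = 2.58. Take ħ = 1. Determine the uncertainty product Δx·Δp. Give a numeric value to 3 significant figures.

0.602

Δx = √(⟨x²⟩−⟨x⟩²), Δp = √(⟨p²⟩−⟨p⟩²).
Expand each integrand as polynomial × e^(−2γx²) and use ∫x^(2j)·e^(−2γx²) dx = (2j−1)!!/(4γ)^j · √(π/(2γ)), odd powers → 0; here √(π/(2γ)) = 0.78028. Differentiate with the product rule, d/dx e^(−γx²) = −2γx·e^(−γx²).
Normalization: ∫|Ψ|² dx = 0.55027.
⟨x⟩ = 0.0000, ⟨x²⟩ = 0.055782 ⇒ Δx = 0.23618.
⟨p⟩ = 0.0000, ⟨p²⟩ = 6.5068 ⇒ Δp = 2.5509.
Δx·Δp = 0.60246.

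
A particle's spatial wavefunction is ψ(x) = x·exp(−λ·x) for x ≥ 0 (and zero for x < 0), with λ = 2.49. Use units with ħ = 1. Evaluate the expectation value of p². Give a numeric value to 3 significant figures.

6.20

p² ψ = −ħ² d²ψ/dx²; ⟨p²⟩ = −ħ² ∫ ψ*·ψ'' dx / ∫|ψ|² dx.
Differentiate x·exp(−λ·x) with the product rule; every integrand then reduces to terms xʲ·e^(−2λx) on [0, ∞), with ∫₀^∞ xʲ·e^(−2λx) dx = j!/(2λ)^(j+1).
State is unnormalized: ∫|ψ|² dx = 0.016194, and ∫ψ*·(−ħ² ψ'') dx = 0.10040, so ⟨p²⟩ = 0.10040 / 0.016194.
⟨p²⟩ = 6.2001.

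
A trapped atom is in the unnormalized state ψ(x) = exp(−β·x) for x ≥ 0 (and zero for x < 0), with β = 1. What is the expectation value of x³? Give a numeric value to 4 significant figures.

⟨x³⟩ = ∫ x³·|ψ|² dx / ∫|ψ|² dx (integrals over the domain).
Every integrand reduces to terms xʲ·e^(−2βx) on [0, ∞); use ∫₀^∞ xʲ·e^(−2βx) dx = j!/(2β)^(j+1).
State is unnormalized: ∫|ψ|² dx = 0.50000, and ∫ψ*·x³·ψ dx = 0.37500, so ⟨x³⟩ = 0.37500 / 0.50000.
⟨x³⟩ = 0.75000.

0.7500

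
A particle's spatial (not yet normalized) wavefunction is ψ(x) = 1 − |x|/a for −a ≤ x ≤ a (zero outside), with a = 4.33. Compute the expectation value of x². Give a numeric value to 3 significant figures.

⟨x²⟩ = ∫ x²·|ψ|² dx / ∫|ψ|² dx (integrals over the domain).
ψ is even, so ∫ over [−a, a] = 2∫₀ᵃ with ψ = 1 − x/a there: ∫₀ᵃ (1 − x/a)² dx = a/3, ∫₀ᵃ x²(1 − x/a)² dx = a³/30, ∫₀ᵃ x⁴(1 − x/a)² dx = a⁵/105.
State is unnormalized: ∫|ψ|² dx = 2.8867, and ∫ψ*·x²·ψ dx = 5.4122, so ⟨x²⟩ = 5.4122 / 2.8867.
⟨x²⟩ = 1.8749.

1.87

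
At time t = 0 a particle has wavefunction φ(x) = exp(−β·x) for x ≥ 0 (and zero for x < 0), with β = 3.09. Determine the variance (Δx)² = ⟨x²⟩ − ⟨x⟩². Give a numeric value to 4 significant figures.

Compute ⟨x⟩ and ⟨x²⟩ separately, then (Δx)² = ⟨x²⟩ − ⟨x⟩².
Every integrand reduces to terms xʲ·e^(−2βx) on [0, ∞); use ∫₀^∞ xʲ·e^(−2βx) dx = j!/(2β)^(j+1).
Normalization: ∫|φ|² dx = 0.16181.
⟨x⟩ = 0.16181 and ⟨x²⟩ = 0.052366.
(Δx)² = 0.052366 − (0.16181)² = 0.026183.

0.02618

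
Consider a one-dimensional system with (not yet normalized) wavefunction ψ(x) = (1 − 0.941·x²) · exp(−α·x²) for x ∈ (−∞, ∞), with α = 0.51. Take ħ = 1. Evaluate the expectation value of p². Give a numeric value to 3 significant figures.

2.43

p² ψ = −ħ² d²ψ/dx²; ⟨p²⟩ = −ħ² ∫ ψ*·ψ'' dx / ∫|ψ|² dx.
Expand each integrand as polynomial × e^(−2αx²) and use ∫x^(2j)·e^(−2αx²) dx = (2j−1)!!/(4α)^j · √(π/(2α)), odd powers → 0; here √(π/(2α)) = 1.7550. Differentiate with the product rule, d/dx e^(−αx²) = −2αx·e^(−αx²).
State is unnormalized: ∫|ψ|² dx = 1.2562, and ∫ψ*·(−ħ² ψ'') dx = 3.0539, so ⟨p²⟩ = 3.0539 / 1.2562.
⟨p²⟩ = 2.4311.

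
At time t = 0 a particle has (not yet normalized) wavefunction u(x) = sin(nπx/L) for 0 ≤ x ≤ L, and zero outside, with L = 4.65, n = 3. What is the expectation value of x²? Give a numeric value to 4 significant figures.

7.086

⟨x²⟩ = ∫ x²·|u|² dx / ∫|u|² dx (integrals over the domain).
With sin²θ = (1 − cos2θ)/2 on 0 ≤ x ≤ L: ∫sin²(nπx/L) dx = L/2, ∫x·sin²(nπx/L) dx = L²/4, ∫x²·sin²(nπx/L) dx = L³·(1/6 − 1/(4n²π²)); higher powers xᵏ the same way, integrating xᵏ·cos(2nπx/L) by parts.
State is unnormalized: ∫|u|² dx = 2.3250, and ∫u*·x²·u dx = 16.474, so ⟨x²⟩ = 16.474 / 2.3250.
⟨x²⟩ = 7.0858.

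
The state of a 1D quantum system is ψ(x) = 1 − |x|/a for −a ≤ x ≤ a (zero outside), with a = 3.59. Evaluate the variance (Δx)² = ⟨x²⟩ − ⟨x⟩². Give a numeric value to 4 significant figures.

1.289

Compute ⟨x⟩ and ⟨x²⟩ separately, then (Δx)² = ⟨x²⟩ − ⟨x⟩².
ψ is even, so ∫ over [−a, a] = 2∫₀ᵃ with ψ = 1 − x/a there: ∫₀ᵃ (1 − x/a)² dx = a/3, ∫₀ᵃ x²(1 − x/a)² dx = a³/30, ∫₀ᵃ x⁴(1 − x/a)² dx = a⁵/105.
Normalization: ∫|ψ|² dx = 2.3933.
⟨x⟩ = 0.0000 and ⟨x²⟩ = 1.2888.
(Δx)² = 1.2888 − (0.0000)² = 1.2888.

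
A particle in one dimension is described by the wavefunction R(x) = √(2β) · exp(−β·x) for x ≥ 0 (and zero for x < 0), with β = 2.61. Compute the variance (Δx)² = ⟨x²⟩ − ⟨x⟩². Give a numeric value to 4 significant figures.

Compute ⟨x⟩ and ⟨x²⟩ separately, then (Δx)² = ⟨x²⟩ − ⟨x⟩².
Every integrand reduces to terms xʲ·e^(−2βx) on [0, ∞); use ∫₀^∞ xʲ·e^(−2βx) dx = j!/(2β)^(j+1).
⟨x⟩ = 0.19157 and ⟨x²⟩ = 0.073399.
(Δx)² = 0.073399 − (0.19157)² = 0.036699.

0.03670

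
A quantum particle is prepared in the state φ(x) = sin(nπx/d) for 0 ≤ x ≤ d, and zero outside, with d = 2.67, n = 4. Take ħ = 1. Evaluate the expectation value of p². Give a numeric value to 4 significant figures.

p² φ = −ħ² d²φ/dx²; ⟨p²⟩ = −ħ² ∫ φ*·φ'' dx / ∫|φ|² dx.
d/dx sin(nπx/d) = (nπ/d)·cos(nπx/d) and d²/dx² sin(nπx/d) = −(nπ/d)²·sin(nπx/d); on 0 ≤ x ≤ d, ∫sin²(nπx/d) dx = d/2 and ∫sin(nπx/d)·cos(nπx/d) dx = 0.
State is unnormalized: ∫|φ|² dx = 1.3350, and ∫φ*·(−ħ² φ'') dx = 29.572, so ⟨p²⟩ = 29.572 / 1.3350.
⟨p²⟩ = 22.151.

22.15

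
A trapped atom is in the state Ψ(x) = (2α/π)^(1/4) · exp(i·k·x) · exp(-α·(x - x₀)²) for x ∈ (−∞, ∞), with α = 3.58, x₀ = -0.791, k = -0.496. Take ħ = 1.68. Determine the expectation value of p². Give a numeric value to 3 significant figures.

10.8

p² Ψ = −ħ² d²Ψ/dx²; ⟨p²⟩ = −ħ² ∫ Ψ*·Ψ'' dx.
Gaussian moments (u = x − x₀): ∫u^(2j)·e^(−2αu²) du = (2j−1)!!/(4α)^j · √(π/(2α)), odd powers integrate to 0; here √(π/(2α)) = 0.66240. Derivatives: Ψ′ = (ik − 2αu)·Ψ, Ψ″ = ((ik − 2αu)² − 2α)·Ψ; the odd-in-u pieces drop out.
⟨p²⟩ = 10.799.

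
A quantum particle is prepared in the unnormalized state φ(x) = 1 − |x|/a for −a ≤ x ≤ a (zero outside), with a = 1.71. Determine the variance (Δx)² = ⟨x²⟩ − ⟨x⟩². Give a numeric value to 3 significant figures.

Compute ⟨x⟩ and ⟨x²⟩ separately, then (Δx)² = ⟨x²⟩ − ⟨x⟩².
φ is even, so ∫ over [−a, a] = 2∫₀ᵃ with φ = 1 − x/a there: ∫₀ᵃ (1 − x/a)² dx = a/3, ∫₀ᵃ x²(1 − x/a)² dx = a³/30, ∫₀ᵃ x⁴(1 − x/a)² dx = a⁵/105.
Normalization: ∫|φ|² dx = 1.1400.
⟨x⟩ = 0.0000 and ⟨x²⟩ = 0.29241.
(Δx)² = 0.29241 − (0.0000)² = 0.29241.

0.292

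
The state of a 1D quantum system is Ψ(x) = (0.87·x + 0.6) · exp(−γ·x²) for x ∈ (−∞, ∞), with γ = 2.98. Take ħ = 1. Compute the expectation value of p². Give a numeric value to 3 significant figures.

p² Ψ = −ħ² d²Ψ/dx²; ⟨p²⟩ = −ħ² ∫ Ψ*·Ψ'' dx / ∫|Ψ|² dx.
Expand each integrand as polynomial × e^(−2γx²) and use ∫x^(2j)·e^(−2γx²) dx = (2j−1)!!/(4γ)^j · √(π/(2γ)), odd powers → 0; here √(π/(2γ)) = 0.72603. Differentiate with the product rule, d/dx e^(−γx²) = −2γx·e^(−γx²).
State is unnormalized: ∫|Ψ|² dx = 0.30747, and ∫Ψ*·(−ħ² Ψ'') dx = 1.1910, so ⟨p²⟩ = 1.1910 / 0.30747.
⟨p²⟩ = 3.8736.

3.87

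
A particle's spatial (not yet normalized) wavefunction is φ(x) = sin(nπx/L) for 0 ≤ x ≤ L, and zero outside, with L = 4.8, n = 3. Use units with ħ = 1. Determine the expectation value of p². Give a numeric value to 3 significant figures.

p² φ = −ħ² d²φ/dx²; ⟨p²⟩ = −ħ² ∫ φ*·φ'' dx / ∫|φ|² dx.
d/dx sin(nπx/L) = (nπ/L)·cos(nπx/L) and d²/dx² sin(nπx/L) = −(nπ/L)²·sin(nπx/L); on 0 ≤ x ≤ L, ∫sin²(nπx/L) dx = L/2 and ∫sin(nπx/L)·cos(nπx/L) dx = 0.
State is unnormalized: ∫|φ|² dx = 2.4000, and ∫φ*·(−ħ² φ'') dx = 9.2528, so ⟨p²⟩ = 9.2528 / 2.4000.
⟨p²⟩ = 3.8553.

3.86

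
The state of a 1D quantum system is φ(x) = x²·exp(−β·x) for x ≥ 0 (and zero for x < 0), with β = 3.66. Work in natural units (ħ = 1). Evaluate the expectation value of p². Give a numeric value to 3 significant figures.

p² φ = −ħ² d²φ/dx²; ⟨p²⟩ = −ħ² ∫ φ*·φ'' dx / ∫|φ|² dx.
Differentiate x²·exp(−β·x) with the product rule; every integrand then reduces to terms xʲ·e^(−2βx) on [0, ∞), with ∫₀^∞ xʲ·e^(−2βx) dx = j!/(2β)^(j+1).
State is unnormalized: ∫|φ|² dx = 0.0011420, and ∫φ*·(−ħ² φ'') dx = 0.0050991, so ⟨p²⟩ = 0.0050991 / 0.0011420.
⟨p²⟩ = 4.4652.

4.47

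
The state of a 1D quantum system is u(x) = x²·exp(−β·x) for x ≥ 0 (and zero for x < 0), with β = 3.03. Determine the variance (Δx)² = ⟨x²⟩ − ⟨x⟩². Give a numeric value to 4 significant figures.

Compute ⟨x⟩ and ⟨x²⟩ separately, then (Δx)² = ⟨x²⟩ − ⟨x⟩².
Every integrand reduces to terms xʲ·e^(−2βx) on [0, ∞); use ∫₀^∞ xʲ·e^(−2βx) dx = j!/(2β)^(j+1).
Normalization: ∫|u|² dx = 0.0029366.
⟨x⟩ = 0.82508 and ⟨x²⟩ = 0.81691.
(Δx)² = 0.81691 − (0.82508)² = 0.13615.

0.1362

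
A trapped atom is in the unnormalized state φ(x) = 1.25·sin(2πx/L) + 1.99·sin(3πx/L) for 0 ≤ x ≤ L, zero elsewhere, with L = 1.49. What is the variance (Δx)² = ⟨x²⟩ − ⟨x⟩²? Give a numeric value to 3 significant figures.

0.0999

Compute ⟨x⟩ and ⟨x²⟩ separately, then (Δx)² = ⟨x²⟩ − ⟨x⟩².
On 0 ≤ x ≤ L (j ≠ l): ∫sin²(jπx/L) dx = L/2, ∫sin(jπx/L)·sin(lπx/L) dx = 0; diagonal moments ∫x·sin²(jπx/L) dx = L²/4, ∫x²·sin²(jπx/L) dx = L³·(1/6 − 1/(4j²π²)); cross terms ∫x·sin(jπx/L)·sin(lπx/L) dx = 0 for j + l even and −4jlL²/(π²(j² − l²)²) for j + l odd, ∫x²·sin(jπx/L)·sin(lπx/L) dx = (−1)^(j+l)·4jlL³/(π²(j² − l²)²); higher powers the same way via product-to-sum and parts.
Normalization: ∫|φ|² dx = 4.1143.
⟨x⟩ = 0.48388 and ⟨x²⟩ = 0.33405.
(Δx)² = 0.33405 − (0.48388)² = 0.099909.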